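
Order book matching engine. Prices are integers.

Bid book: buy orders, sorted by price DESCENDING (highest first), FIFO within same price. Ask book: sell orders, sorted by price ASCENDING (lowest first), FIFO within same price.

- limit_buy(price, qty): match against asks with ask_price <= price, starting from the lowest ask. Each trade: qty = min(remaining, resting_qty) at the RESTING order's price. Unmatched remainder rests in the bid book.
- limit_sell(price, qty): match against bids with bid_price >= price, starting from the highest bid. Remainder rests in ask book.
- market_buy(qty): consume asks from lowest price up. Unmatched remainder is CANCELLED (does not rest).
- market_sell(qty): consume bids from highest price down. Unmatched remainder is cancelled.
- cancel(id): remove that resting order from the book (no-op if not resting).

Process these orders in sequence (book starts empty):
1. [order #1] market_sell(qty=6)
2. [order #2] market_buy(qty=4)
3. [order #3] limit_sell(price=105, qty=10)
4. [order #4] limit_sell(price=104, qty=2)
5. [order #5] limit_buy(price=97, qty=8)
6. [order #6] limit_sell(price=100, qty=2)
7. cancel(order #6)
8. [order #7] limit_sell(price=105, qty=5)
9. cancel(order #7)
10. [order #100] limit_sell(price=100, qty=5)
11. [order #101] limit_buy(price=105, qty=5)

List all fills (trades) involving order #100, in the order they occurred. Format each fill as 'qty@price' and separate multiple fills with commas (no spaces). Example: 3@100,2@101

After op 1 [order #1] market_sell(qty=6): fills=none; bids=[-] asks=[-]
After op 2 [order #2] market_buy(qty=4): fills=none; bids=[-] asks=[-]
After op 3 [order #3] limit_sell(price=105, qty=10): fills=none; bids=[-] asks=[#3:10@105]
After op 4 [order #4] limit_sell(price=104, qty=2): fills=none; bids=[-] asks=[#4:2@104 #3:10@105]
After op 5 [order #5] limit_buy(price=97, qty=8): fills=none; bids=[#5:8@97] asks=[#4:2@104 #3:10@105]
After op 6 [order #6] limit_sell(price=100, qty=2): fills=none; bids=[#5:8@97] asks=[#6:2@100 #4:2@104 #3:10@105]
After op 7 cancel(order #6): fills=none; bids=[#5:8@97] asks=[#4:2@104 #3:10@105]
After op 8 [order #7] limit_sell(price=105, qty=5): fills=none; bids=[#5:8@97] asks=[#4:2@104 #3:10@105 #7:5@105]
After op 9 cancel(order #7): fills=none; bids=[#5:8@97] asks=[#4:2@104 #3:10@105]
After op 10 [order #100] limit_sell(price=100, qty=5): fills=none; bids=[#5:8@97] asks=[#100:5@100 #4:2@104 #3:10@105]
After op 11 [order #101] limit_buy(price=105, qty=5): fills=#101x#100:5@100; bids=[#5:8@97] asks=[#4:2@104 #3:10@105]

Answer: 5@100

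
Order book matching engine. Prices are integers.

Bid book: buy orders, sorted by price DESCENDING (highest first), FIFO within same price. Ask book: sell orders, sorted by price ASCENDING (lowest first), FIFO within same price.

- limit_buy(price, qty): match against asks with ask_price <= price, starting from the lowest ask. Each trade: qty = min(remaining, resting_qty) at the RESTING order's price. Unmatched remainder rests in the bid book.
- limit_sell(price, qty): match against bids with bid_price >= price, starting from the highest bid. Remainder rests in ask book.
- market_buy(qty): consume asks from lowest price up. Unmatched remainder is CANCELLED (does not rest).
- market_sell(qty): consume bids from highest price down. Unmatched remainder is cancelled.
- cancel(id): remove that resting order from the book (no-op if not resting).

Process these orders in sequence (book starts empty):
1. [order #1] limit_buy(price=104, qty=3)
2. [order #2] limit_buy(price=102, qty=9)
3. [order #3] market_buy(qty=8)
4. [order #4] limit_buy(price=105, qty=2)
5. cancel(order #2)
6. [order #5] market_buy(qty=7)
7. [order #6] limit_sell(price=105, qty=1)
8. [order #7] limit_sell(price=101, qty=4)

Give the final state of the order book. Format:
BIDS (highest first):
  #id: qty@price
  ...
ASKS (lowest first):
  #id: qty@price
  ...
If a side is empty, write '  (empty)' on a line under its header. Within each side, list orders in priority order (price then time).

After op 1 [order #1] limit_buy(price=104, qty=3): fills=none; bids=[#1:3@104] asks=[-]
After op 2 [order #2] limit_buy(price=102, qty=9): fills=none; bids=[#1:3@104 #2:9@102] asks=[-]
After op 3 [order #3] market_buy(qty=8): fills=none; bids=[#1:3@104 #2:9@102] asks=[-]
After op 4 [order #4] limit_buy(price=105, qty=2): fills=none; bids=[#4:2@105 #1:3@104 #2:9@102] asks=[-]
After op 5 cancel(order #2): fills=none; bids=[#4:2@105 #1:3@104] asks=[-]
After op 6 [order #5] market_buy(qty=7): fills=none; bids=[#4:2@105 #1:3@104] asks=[-]
After op 7 [order #6] limit_sell(price=105, qty=1): fills=#4x#6:1@105; bids=[#4:1@105 #1:3@104] asks=[-]
After op 8 [order #7] limit_sell(price=101, qty=4): fills=#4x#7:1@105 #1x#7:3@104; bids=[-] asks=[-]

Answer: BIDS (highest first):
  (empty)
ASKS (lowest first):
  (empty)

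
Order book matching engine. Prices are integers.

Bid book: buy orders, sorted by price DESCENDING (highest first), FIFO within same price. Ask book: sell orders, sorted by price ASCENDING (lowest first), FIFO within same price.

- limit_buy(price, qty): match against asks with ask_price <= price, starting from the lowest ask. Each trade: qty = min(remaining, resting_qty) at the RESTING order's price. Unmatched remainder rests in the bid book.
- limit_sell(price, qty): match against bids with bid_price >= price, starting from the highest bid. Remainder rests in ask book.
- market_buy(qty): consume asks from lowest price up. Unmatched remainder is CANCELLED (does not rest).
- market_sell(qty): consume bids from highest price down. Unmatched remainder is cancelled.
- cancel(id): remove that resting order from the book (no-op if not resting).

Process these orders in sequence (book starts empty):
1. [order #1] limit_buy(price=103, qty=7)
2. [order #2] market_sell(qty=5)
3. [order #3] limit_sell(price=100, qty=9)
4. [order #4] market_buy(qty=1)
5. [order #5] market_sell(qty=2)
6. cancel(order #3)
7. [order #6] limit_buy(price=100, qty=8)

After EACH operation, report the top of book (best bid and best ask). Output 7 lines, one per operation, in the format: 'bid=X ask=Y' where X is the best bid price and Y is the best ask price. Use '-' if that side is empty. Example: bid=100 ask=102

Answer: bid=103 ask=-
bid=103 ask=-
bid=- ask=100
bid=- ask=100
bid=- ask=100
bid=- ask=-
bid=100 ask=-

Derivation:
After op 1 [order #1] limit_buy(price=103, qty=7): fills=none; bids=[#1:7@103] asks=[-]
After op 2 [order #2] market_sell(qty=5): fills=#1x#2:5@103; bids=[#1:2@103] asks=[-]
After op 3 [order #3] limit_sell(price=100, qty=9): fills=#1x#3:2@103; bids=[-] asks=[#3:7@100]
After op 4 [order #4] market_buy(qty=1): fills=#4x#3:1@100; bids=[-] asks=[#3:6@100]
After op 5 [order #5] market_sell(qty=2): fills=none; bids=[-] asks=[#3:6@100]
After op 6 cancel(order #3): fills=none; bids=[-] asks=[-]
After op 7 [order #6] limit_buy(price=100, qty=8): fills=none; bids=[#6:8@100] asks=[-]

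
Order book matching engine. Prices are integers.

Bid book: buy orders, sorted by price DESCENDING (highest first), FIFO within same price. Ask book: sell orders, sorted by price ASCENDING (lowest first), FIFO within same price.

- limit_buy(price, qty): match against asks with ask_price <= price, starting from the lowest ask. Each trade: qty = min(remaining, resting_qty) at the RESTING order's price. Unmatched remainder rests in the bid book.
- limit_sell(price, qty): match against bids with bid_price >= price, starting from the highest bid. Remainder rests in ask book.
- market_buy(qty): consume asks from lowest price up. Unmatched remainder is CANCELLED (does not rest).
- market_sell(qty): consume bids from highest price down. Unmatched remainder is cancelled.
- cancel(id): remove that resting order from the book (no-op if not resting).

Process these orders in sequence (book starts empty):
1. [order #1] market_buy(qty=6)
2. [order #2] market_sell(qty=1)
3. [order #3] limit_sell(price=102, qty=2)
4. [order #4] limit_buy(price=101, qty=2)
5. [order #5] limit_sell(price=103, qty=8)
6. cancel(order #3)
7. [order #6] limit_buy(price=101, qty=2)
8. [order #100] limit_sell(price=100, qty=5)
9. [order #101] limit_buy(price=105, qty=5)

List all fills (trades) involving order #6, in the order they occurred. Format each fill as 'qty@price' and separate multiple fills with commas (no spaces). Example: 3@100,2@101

Answer: 2@101

Derivation:
After op 1 [order #1] market_buy(qty=6): fills=none; bids=[-] asks=[-]
After op 2 [order #2] market_sell(qty=1): fills=none; bids=[-] asks=[-]
After op 3 [order #3] limit_sell(price=102, qty=2): fills=none; bids=[-] asks=[#3:2@102]
After op 4 [order #4] limit_buy(price=101, qty=2): fills=none; bids=[#4:2@101] asks=[#3:2@102]
After op 5 [order #5] limit_sell(price=103, qty=8): fills=none; bids=[#4:2@101] asks=[#3:2@102 #5:8@103]
After op 6 cancel(order #3): fills=none; bids=[#4:2@101] asks=[#5:8@103]
After op 7 [order #6] limit_buy(price=101, qty=2): fills=none; bids=[#4:2@101 #6:2@101] asks=[#5:8@103]
After op 8 [order #100] limit_sell(price=100, qty=5): fills=#4x#100:2@101 #6x#100:2@101; bids=[-] asks=[#100:1@100 #5:8@103]
After op 9 [order #101] limit_buy(price=105, qty=5): fills=#101x#100:1@100 #101x#5:4@103; bids=[-] asks=[#5:4@103]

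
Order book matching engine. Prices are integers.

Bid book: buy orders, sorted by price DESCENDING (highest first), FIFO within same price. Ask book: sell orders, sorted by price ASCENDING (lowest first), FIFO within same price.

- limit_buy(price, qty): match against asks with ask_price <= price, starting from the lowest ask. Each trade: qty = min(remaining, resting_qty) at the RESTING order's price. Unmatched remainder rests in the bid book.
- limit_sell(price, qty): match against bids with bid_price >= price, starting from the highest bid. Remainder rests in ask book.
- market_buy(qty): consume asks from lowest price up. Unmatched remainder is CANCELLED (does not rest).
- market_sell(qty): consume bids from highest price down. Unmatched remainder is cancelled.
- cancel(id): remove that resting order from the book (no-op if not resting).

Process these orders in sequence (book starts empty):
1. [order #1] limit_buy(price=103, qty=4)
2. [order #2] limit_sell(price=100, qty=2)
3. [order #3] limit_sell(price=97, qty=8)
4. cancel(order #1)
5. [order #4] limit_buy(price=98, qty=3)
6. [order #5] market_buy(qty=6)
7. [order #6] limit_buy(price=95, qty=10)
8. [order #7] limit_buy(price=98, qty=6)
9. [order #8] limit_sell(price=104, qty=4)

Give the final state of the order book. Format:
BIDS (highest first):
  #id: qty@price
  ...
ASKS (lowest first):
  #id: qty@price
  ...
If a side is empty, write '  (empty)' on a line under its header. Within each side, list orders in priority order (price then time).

Answer: BIDS (highest first):
  #7: 6@98
  #6: 10@95
ASKS (lowest first):
  #8: 4@104

Derivation:
After op 1 [order #1] limit_buy(price=103, qty=4): fills=none; bids=[#1:4@103] asks=[-]
After op 2 [order #2] limit_sell(price=100, qty=2): fills=#1x#2:2@103; bids=[#1:2@103] asks=[-]
After op 3 [order #3] limit_sell(price=97, qty=8): fills=#1x#3:2@103; bids=[-] asks=[#3:6@97]
After op 4 cancel(order #1): fills=none; bids=[-] asks=[#3:6@97]
After op 5 [order #4] limit_buy(price=98, qty=3): fills=#4x#3:3@97; bids=[-] asks=[#3:3@97]
After op 6 [order #5] market_buy(qty=6): fills=#5x#3:3@97; bids=[-] asks=[-]
After op 7 [order #6] limit_buy(price=95, qty=10): fills=none; bids=[#6:10@95] asks=[-]
After op 8 [order #7] limit_buy(price=98, qty=6): fills=none; bids=[#7:6@98 #6:10@95] asks=[-]
After op 9 [order #8] limit_sell(price=104, qty=4): fills=none; bids=[#7:6@98 #6:10@95] asks=[#8:4@104]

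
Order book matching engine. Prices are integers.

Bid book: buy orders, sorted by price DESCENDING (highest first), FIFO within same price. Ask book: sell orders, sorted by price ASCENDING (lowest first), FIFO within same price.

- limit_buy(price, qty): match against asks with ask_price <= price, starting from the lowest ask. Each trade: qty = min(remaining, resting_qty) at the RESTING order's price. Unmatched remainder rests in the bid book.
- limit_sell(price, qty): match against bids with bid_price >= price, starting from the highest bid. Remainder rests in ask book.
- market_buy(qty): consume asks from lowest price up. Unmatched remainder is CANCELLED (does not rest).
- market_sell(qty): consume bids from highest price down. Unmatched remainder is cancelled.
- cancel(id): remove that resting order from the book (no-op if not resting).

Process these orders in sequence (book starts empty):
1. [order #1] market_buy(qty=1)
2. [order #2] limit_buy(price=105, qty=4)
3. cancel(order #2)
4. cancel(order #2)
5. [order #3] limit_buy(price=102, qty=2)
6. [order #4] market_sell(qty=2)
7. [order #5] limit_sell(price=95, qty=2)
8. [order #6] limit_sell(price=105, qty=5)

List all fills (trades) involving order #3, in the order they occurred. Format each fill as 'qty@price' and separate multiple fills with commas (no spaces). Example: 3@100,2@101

After op 1 [order #1] market_buy(qty=1): fills=none; bids=[-] asks=[-]
After op 2 [order #2] limit_buy(price=105, qty=4): fills=none; bids=[#2:4@105] asks=[-]
After op 3 cancel(order #2): fills=none; bids=[-] asks=[-]
After op 4 cancel(order #2): fills=none; bids=[-] asks=[-]
After op 5 [order #3] limit_buy(price=102, qty=2): fills=none; bids=[#3:2@102] asks=[-]
After op 6 [order #4] market_sell(qty=2): fills=#3x#4:2@102; bids=[-] asks=[-]
After op 7 [order #5] limit_sell(price=95, qty=2): fills=none; bids=[-] asks=[#5:2@95]
After op 8 [order #6] limit_sell(price=105, qty=5): fills=none; bids=[-] asks=[#5:2@95 #6:5@105]

Answer: 2@102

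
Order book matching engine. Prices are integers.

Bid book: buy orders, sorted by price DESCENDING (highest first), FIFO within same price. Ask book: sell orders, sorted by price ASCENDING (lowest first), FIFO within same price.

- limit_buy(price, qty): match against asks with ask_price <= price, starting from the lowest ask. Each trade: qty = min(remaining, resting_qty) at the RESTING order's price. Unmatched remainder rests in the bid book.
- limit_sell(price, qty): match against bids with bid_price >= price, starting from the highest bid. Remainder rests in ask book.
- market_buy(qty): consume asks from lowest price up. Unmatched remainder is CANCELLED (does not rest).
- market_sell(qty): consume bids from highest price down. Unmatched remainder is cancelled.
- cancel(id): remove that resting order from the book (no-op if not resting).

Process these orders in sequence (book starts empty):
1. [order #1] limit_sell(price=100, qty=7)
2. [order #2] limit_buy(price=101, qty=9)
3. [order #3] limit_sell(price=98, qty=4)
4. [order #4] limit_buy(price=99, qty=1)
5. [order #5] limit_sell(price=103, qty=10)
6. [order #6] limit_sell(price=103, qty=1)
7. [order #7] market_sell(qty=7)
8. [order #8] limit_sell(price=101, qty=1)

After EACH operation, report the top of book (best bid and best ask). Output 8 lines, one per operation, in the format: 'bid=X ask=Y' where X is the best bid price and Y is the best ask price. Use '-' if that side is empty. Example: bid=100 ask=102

Answer: bid=- ask=100
bid=101 ask=-
bid=- ask=98
bid=- ask=98
bid=- ask=98
bid=- ask=98
bid=- ask=98
bid=- ask=98

Derivation:
After op 1 [order #1] limit_sell(price=100, qty=7): fills=none; bids=[-] asks=[#1:7@100]
After op 2 [order #2] limit_buy(price=101, qty=9): fills=#2x#1:7@100; bids=[#2:2@101] asks=[-]
After op 3 [order #3] limit_sell(price=98, qty=4): fills=#2x#3:2@101; bids=[-] asks=[#3:2@98]
After op 4 [order #4] limit_buy(price=99, qty=1): fills=#4x#3:1@98; bids=[-] asks=[#3:1@98]
After op 5 [order #5] limit_sell(price=103, qty=10): fills=none; bids=[-] asks=[#3:1@98 #5:10@103]
After op 6 [order #6] limit_sell(price=103, qty=1): fills=none; bids=[-] asks=[#3:1@98 #5:10@103 #6:1@103]
After op 7 [order #7] market_sell(qty=7): fills=none; bids=[-] asks=[#3:1@98 #5:10@103 #6:1@103]
After op 8 [order #8] limit_sell(price=101, qty=1): fills=none; bids=[-] asks=[#3:1@98 #8:1@101 #5:10@103 #6:1@103]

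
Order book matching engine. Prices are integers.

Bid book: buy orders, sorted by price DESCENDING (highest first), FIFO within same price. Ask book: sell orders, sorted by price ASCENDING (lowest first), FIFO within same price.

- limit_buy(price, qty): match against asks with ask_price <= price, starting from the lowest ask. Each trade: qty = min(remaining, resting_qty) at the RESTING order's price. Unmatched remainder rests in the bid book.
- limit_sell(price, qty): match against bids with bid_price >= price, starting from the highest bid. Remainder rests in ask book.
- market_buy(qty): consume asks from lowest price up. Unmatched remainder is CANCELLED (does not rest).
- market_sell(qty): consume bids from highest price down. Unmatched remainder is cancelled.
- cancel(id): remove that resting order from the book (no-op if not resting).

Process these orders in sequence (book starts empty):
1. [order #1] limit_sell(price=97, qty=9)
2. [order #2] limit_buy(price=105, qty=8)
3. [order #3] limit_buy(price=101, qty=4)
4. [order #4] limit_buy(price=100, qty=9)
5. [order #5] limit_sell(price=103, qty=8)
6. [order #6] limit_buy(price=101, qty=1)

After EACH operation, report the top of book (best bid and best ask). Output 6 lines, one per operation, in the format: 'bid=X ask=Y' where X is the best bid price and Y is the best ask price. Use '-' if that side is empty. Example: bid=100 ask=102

After op 1 [order #1] limit_sell(price=97, qty=9): fills=none; bids=[-] asks=[#1:9@97]
After op 2 [order #2] limit_buy(price=105, qty=8): fills=#2x#1:8@97; bids=[-] asks=[#1:1@97]
After op 3 [order #3] limit_buy(price=101, qty=4): fills=#3x#1:1@97; bids=[#3:3@101] asks=[-]
After op 4 [order #4] limit_buy(price=100, qty=9): fills=none; bids=[#3:3@101 #4:9@100] asks=[-]
After op 5 [order #5] limit_sell(price=103, qty=8): fills=none; bids=[#3:3@101 #4:9@100] asks=[#5:8@103]
After op 6 [order #6] limit_buy(price=101, qty=1): fills=none; bids=[#3:3@101 #6:1@101 #4:9@100] asks=[#5:8@103]

Answer: bid=- ask=97
bid=- ask=97
bid=101 ask=-
bid=101 ask=-
bid=101 ask=103
bid=101 ask=103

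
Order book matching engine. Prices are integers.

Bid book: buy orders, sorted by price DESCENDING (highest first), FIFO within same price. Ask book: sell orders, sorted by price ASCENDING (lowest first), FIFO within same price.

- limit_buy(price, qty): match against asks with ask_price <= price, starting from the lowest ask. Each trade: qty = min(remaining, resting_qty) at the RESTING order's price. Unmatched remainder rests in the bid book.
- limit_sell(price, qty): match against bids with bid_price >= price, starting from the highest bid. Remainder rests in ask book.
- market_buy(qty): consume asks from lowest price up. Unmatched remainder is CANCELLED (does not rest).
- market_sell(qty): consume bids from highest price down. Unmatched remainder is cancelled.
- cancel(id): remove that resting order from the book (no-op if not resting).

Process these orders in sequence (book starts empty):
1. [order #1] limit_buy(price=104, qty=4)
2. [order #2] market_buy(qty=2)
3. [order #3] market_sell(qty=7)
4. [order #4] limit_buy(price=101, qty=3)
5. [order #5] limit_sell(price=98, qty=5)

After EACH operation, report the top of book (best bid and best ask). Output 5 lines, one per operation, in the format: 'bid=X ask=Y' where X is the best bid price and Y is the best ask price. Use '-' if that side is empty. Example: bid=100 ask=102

Answer: bid=104 ask=-
bid=104 ask=-
bid=- ask=-
bid=101 ask=-
bid=- ask=98

Derivation:
After op 1 [order #1] limit_buy(price=104, qty=4): fills=none; bids=[#1:4@104] asks=[-]
After op 2 [order #2] market_buy(qty=2): fills=none; bids=[#1:4@104] asks=[-]
After op 3 [order #3] market_sell(qty=7): fills=#1x#3:4@104; bids=[-] asks=[-]
After op 4 [order #4] limit_buy(price=101, qty=3): fills=none; bids=[#4:3@101] asks=[-]
After op 5 [order #5] limit_sell(price=98, qty=5): fills=#4x#5:3@101; bids=[-] asks=[#5:2@98]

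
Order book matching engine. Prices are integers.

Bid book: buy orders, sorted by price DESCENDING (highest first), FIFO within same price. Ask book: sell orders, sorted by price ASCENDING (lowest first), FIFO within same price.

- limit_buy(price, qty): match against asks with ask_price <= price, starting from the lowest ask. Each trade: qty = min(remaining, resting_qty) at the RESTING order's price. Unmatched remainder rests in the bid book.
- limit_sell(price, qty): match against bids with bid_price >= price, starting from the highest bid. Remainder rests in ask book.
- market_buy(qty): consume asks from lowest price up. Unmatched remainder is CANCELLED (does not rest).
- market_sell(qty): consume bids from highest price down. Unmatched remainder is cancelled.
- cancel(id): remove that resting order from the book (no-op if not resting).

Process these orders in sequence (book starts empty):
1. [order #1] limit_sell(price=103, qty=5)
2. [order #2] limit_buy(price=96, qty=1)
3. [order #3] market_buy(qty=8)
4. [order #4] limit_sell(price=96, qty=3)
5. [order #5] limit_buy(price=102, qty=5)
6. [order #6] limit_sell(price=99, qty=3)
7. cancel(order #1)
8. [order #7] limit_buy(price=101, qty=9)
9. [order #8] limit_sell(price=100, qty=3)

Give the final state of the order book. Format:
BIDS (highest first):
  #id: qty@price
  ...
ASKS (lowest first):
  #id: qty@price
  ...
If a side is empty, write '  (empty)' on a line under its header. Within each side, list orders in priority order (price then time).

After op 1 [order #1] limit_sell(price=103, qty=5): fills=none; bids=[-] asks=[#1:5@103]
After op 2 [order #2] limit_buy(price=96, qty=1): fills=none; bids=[#2:1@96] asks=[#1:5@103]
After op 3 [order #3] market_buy(qty=8): fills=#3x#1:5@103; bids=[#2:1@96] asks=[-]
After op 4 [order #4] limit_sell(price=96, qty=3): fills=#2x#4:1@96; bids=[-] asks=[#4:2@96]
After op 5 [order #5] limit_buy(price=102, qty=5): fills=#5x#4:2@96; bids=[#5:3@102] asks=[-]
After op 6 [order #6] limit_sell(price=99, qty=3): fills=#5x#6:3@102; bids=[-] asks=[-]
After op 7 cancel(order #1): fills=none; bids=[-] asks=[-]
After op 8 [order #7] limit_buy(price=101, qty=9): fills=none; bids=[#7:9@101] asks=[-]
After op 9 [order #8] limit_sell(price=100, qty=3): fills=#7x#8:3@101; bids=[#7:6@101] asks=[-]

Answer: BIDS (highest first):
  #7: 6@101
ASKS (lowest first):
  (empty)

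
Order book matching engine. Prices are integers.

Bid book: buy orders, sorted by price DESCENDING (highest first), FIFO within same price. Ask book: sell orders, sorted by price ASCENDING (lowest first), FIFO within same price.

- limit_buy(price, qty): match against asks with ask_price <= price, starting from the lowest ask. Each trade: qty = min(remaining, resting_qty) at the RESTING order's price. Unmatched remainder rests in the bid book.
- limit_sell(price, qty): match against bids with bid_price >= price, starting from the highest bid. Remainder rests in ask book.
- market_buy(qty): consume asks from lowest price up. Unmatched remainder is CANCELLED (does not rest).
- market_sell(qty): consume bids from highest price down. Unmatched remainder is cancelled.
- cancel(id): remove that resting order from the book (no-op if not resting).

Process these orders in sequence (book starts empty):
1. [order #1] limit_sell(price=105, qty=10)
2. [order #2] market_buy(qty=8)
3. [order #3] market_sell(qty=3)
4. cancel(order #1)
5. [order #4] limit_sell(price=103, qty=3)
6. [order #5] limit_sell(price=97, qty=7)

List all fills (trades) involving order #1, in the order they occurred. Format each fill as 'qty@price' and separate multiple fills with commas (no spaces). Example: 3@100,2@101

Answer: 8@105

Derivation:
After op 1 [order #1] limit_sell(price=105, qty=10): fills=none; bids=[-] asks=[#1:10@105]
After op 2 [order #2] market_buy(qty=8): fills=#2x#1:8@105; bids=[-] asks=[#1:2@105]
After op 3 [order #3] market_sell(qty=3): fills=none; bids=[-] asks=[#1:2@105]
After op 4 cancel(order #1): fills=none; bids=[-] asks=[-]
After op 5 [order #4] limit_sell(price=103, qty=3): fills=none; bids=[-] asks=[#4:3@103]
After op 6 [order #5] limit_sell(price=97, qty=7): fills=none; bids=[-] asks=[#5:7@97 #4:3@103]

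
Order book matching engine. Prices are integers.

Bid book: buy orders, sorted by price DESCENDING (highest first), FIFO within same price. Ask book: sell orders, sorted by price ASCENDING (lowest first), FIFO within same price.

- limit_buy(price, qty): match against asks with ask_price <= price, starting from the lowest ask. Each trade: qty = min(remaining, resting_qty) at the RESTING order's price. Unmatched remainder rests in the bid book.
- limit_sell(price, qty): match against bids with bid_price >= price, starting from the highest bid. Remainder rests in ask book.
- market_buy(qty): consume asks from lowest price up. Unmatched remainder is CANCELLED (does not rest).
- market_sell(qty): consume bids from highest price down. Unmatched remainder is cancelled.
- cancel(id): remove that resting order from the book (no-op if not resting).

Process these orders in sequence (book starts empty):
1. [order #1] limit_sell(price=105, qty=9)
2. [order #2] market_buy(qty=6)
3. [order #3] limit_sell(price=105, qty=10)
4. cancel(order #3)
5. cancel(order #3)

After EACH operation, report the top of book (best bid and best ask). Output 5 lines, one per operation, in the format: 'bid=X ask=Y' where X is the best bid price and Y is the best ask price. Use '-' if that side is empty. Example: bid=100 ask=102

Answer: bid=- ask=105
bid=- ask=105
bid=- ask=105
bid=- ask=105
bid=- ask=105

Derivation:
After op 1 [order #1] limit_sell(price=105, qty=9): fills=none; bids=[-] asks=[#1:9@105]
After op 2 [order #2] market_buy(qty=6): fills=#2x#1:6@105; bids=[-] asks=[#1:3@105]
After op 3 [order #3] limit_sell(price=105, qty=10): fills=none; bids=[-] asks=[#1:3@105 #3:10@105]
After op 4 cancel(order #3): fills=none; bids=[-] asks=[#1:3@105]
After op 5 cancel(order #3): fills=none; bids=[-] asks=[#1:3@105]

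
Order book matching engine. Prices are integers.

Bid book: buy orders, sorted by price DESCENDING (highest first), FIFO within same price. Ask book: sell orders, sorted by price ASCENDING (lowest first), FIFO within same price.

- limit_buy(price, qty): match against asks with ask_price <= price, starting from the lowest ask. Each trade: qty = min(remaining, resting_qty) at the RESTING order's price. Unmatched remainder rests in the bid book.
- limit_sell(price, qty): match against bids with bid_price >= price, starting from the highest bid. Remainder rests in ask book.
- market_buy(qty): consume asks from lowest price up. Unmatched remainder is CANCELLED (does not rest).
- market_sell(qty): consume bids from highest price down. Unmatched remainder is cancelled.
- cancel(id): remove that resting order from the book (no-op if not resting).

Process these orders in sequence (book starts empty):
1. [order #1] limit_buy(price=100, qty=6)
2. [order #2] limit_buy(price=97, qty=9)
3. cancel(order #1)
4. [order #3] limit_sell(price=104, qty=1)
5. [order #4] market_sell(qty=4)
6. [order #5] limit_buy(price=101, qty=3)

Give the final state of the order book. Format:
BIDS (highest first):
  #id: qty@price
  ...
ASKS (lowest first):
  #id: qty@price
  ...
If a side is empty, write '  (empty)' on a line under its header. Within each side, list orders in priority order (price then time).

Answer: BIDS (highest first):
  #5: 3@101
  #2: 5@97
ASKS (lowest first):
  #3: 1@104

Derivation:
After op 1 [order #1] limit_buy(price=100, qty=6): fills=none; bids=[#1:6@100] asks=[-]
After op 2 [order #2] limit_buy(price=97, qty=9): fills=none; bids=[#1:6@100 #2:9@97] asks=[-]
After op 3 cancel(order #1): fills=none; bids=[#2:9@97] asks=[-]
After op 4 [order #3] limit_sell(price=104, qty=1): fills=none; bids=[#2:9@97] asks=[#3:1@104]
After op 5 [order #4] market_sell(qty=4): fills=#2x#4:4@97; bids=[#2:5@97] asks=[#3:1@104]
After op 6 [order #5] limit_buy(price=101, qty=3): fills=none; bids=[#5:3@101 #2:5@97] asks=[#3:1@104]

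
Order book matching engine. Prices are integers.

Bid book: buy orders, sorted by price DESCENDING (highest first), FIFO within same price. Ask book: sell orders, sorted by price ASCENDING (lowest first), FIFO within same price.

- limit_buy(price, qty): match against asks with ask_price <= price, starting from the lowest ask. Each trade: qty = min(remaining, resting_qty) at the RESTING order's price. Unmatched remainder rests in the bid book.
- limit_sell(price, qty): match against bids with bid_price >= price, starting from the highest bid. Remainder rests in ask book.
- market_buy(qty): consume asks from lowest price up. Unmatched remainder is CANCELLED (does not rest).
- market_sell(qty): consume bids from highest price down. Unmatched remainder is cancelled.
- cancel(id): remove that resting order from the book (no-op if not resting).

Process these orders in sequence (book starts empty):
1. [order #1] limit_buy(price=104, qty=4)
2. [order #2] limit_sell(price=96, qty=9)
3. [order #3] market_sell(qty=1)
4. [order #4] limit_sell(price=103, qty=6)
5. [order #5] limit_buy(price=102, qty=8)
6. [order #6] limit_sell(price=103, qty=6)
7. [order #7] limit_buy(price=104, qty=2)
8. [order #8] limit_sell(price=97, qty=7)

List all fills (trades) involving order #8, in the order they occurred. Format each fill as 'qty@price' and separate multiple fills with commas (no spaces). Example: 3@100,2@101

After op 1 [order #1] limit_buy(price=104, qty=4): fills=none; bids=[#1:4@104] asks=[-]
After op 2 [order #2] limit_sell(price=96, qty=9): fills=#1x#2:4@104; bids=[-] asks=[#2:5@96]
After op 3 [order #3] market_sell(qty=1): fills=none; bids=[-] asks=[#2:5@96]
After op 4 [order #4] limit_sell(price=103, qty=6): fills=none; bids=[-] asks=[#2:5@96 #4:6@103]
After op 5 [order #5] limit_buy(price=102, qty=8): fills=#5x#2:5@96; bids=[#5:3@102] asks=[#4:6@103]
After op 6 [order #6] limit_sell(price=103, qty=6): fills=none; bids=[#5:3@102] asks=[#4:6@103 #6:6@103]
After op 7 [order #7] limit_buy(price=104, qty=2): fills=#7x#4:2@103; bids=[#5:3@102] asks=[#4:4@103 #6:6@103]
After op 8 [order #8] limit_sell(price=97, qty=7): fills=#5x#8:3@102; bids=[-] asks=[#8:4@97 #4:4@103 #6:6@103]

Answer: 3@102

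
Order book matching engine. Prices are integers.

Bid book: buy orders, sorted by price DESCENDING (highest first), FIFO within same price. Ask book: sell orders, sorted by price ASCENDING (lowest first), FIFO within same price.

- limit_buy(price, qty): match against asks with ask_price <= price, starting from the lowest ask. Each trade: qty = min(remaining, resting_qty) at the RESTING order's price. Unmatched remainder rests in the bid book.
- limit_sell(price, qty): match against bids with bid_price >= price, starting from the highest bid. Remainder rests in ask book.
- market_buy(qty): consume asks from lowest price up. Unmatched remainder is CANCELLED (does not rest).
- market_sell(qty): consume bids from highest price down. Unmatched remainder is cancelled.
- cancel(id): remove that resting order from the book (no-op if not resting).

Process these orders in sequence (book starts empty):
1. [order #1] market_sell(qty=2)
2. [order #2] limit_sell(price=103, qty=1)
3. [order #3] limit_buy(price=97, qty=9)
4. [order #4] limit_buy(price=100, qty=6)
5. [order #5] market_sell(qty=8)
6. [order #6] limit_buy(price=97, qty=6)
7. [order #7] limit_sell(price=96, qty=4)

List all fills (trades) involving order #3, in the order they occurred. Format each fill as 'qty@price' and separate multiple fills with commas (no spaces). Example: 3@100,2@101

Answer: 2@97,4@97

Derivation:
After op 1 [order #1] market_sell(qty=2): fills=none; bids=[-] asks=[-]
After op 2 [order #2] limit_sell(price=103, qty=1): fills=none; bids=[-] asks=[#2:1@103]
After op 3 [order #3] limit_buy(price=97, qty=9): fills=none; bids=[#3:9@97] asks=[#2:1@103]
After op 4 [order #4] limit_buy(price=100, qty=6): fills=none; bids=[#4:6@100 #3:9@97] asks=[#2:1@103]
After op 5 [order #5] market_sell(qty=8): fills=#4x#5:6@100 #3x#5:2@97; bids=[#3:7@97] asks=[#2:1@103]
After op 6 [order #6] limit_buy(price=97, qty=6): fills=none; bids=[#3:7@97 #6:6@97] asks=[#2:1@103]
After op 7 [order #7] limit_sell(price=96, qty=4): fills=#3x#7:4@97; bids=[#3:3@97 #6:6@97] asks=[#2:1@103]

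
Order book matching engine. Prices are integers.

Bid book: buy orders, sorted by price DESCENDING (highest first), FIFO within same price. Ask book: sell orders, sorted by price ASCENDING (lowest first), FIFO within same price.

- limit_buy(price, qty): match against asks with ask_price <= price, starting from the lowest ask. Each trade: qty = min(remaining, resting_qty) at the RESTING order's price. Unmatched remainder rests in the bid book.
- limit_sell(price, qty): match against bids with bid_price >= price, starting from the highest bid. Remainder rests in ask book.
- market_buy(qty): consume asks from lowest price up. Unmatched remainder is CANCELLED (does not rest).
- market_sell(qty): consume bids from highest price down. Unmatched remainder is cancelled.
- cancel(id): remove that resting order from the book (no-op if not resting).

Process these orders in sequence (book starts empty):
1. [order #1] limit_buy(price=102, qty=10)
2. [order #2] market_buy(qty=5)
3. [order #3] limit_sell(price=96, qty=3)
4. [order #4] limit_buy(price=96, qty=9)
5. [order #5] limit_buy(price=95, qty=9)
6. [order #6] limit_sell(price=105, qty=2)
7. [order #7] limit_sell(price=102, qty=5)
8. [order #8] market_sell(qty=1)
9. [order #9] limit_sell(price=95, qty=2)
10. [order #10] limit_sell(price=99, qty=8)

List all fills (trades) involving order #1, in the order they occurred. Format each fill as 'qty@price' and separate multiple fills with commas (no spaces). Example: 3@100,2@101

After op 1 [order #1] limit_buy(price=102, qty=10): fills=none; bids=[#1:10@102] asks=[-]
After op 2 [order #2] market_buy(qty=5): fills=none; bids=[#1:10@102] asks=[-]
After op 3 [order #3] limit_sell(price=96, qty=3): fills=#1x#3:3@102; bids=[#1:7@102] asks=[-]
After op 4 [order #4] limit_buy(price=96, qty=9): fills=none; bids=[#1:7@102 #4:9@96] asks=[-]
After op 5 [order #5] limit_buy(price=95, qty=9): fills=none; bids=[#1:7@102 #4:9@96 #5:9@95] asks=[-]
After op 6 [order #6] limit_sell(price=105, qty=2): fills=none; bids=[#1:7@102 #4:9@96 #5:9@95] asks=[#6:2@105]
After op 7 [order #7] limit_sell(price=102, qty=5): fills=#1x#7:5@102; bids=[#1:2@102 #4:9@96 #5:9@95] asks=[#6:2@105]
After op 8 [order #8] market_sell(qty=1): fills=#1x#8:1@102; bids=[#1:1@102 #4:9@96 #5:9@95] asks=[#6:2@105]
After op 9 [order #9] limit_sell(price=95, qty=2): fills=#1x#9:1@102 #4x#9:1@96; bids=[#4:8@96 #5:9@95] asks=[#6:2@105]
After op 10 [order #10] limit_sell(price=99, qty=8): fills=none; bids=[#4:8@96 #5:9@95] asks=[#10:8@99 #6:2@105]

Answer: 3@102,5@102,1@102,1@102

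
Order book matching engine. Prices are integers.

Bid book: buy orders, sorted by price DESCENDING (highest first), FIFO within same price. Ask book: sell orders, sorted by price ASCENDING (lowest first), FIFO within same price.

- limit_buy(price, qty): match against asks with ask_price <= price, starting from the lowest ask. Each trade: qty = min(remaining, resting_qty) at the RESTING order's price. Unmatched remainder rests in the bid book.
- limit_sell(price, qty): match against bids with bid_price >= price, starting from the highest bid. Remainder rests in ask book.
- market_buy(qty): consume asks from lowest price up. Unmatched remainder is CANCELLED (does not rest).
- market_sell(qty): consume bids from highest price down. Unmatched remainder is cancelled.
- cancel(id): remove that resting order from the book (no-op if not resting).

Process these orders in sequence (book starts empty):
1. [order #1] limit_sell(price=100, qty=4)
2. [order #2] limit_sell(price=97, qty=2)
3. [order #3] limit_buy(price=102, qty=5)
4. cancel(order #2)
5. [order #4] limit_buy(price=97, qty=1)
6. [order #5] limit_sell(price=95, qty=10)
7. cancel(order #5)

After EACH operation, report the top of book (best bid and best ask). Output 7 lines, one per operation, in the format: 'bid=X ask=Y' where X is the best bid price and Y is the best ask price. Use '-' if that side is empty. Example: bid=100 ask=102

After op 1 [order #1] limit_sell(price=100, qty=4): fills=none; bids=[-] asks=[#1:4@100]
After op 2 [order #2] limit_sell(price=97, qty=2): fills=none; bids=[-] asks=[#2:2@97 #1:4@100]
After op 3 [order #3] limit_buy(price=102, qty=5): fills=#3x#2:2@97 #3x#1:3@100; bids=[-] asks=[#1:1@100]
After op 4 cancel(order #2): fills=none; bids=[-] asks=[#1:1@100]
After op 5 [order #4] limit_buy(price=97, qty=1): fills=none; bids=[#4:1@97] asks=[#1:1@100]
After op 6 [order #5] limit_sell(price=95, qty=10): fills=#4x#5:1@97; bids=[-] asks=[#5:9@95 #1:1@100]
After op 7 cancel(order #5): fills=none; bids=[-] asks=[#1:1@100]

Answer: bid=- ask=100
bid=- ask=97
bid=- ask=100
bid=- ask=100
bid=97 ask=100
bid=- ask=95
bid=- ask=100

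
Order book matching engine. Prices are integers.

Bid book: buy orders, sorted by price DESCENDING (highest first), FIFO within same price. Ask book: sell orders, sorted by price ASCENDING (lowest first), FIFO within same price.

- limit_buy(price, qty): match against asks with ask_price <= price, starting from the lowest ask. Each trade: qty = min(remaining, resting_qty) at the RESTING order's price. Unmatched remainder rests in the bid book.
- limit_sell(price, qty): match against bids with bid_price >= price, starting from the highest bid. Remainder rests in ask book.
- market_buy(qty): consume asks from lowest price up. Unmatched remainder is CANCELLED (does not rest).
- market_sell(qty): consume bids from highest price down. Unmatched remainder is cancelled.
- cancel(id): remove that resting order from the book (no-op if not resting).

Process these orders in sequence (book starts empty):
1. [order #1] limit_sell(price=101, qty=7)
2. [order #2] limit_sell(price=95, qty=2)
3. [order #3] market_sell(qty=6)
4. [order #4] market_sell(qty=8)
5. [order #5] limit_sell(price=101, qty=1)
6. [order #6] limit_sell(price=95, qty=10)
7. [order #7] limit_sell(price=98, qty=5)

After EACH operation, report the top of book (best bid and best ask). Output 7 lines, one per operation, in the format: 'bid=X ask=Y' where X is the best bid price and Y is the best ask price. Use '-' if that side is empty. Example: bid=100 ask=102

Answer: bid=- ask=101
bid=- ask=95
bid=- ask=95
bid=- ask=95
bid=- ask=95
bid=- ask=95
bid=- ask=95

Derivation:
After op 1 [order #1] limit_sell(price=101, qty=7): fills=none; bids=[-] asks=[#1:7@101]
After op 2 [order #2] limit_sell(price=95, qty=2): fills=none; bids=[-] asks=[#2:2@95 #1:7@101]
After op 3 [order #3] market_sell(qty=6): fills=none; bids=[-] asks=[#2:2@95 #1:7@101]
After op 4 [order #4] market_sell(qty=8): fills=none; bids=[-] asks=[#2:2@95 #1:7@101]
After op 5 [order #5] limit_sell(price=101, qty=1): fills=none; bids=[-] asks=[#2:2@95 #1:7@101 #5:1@101]
After op 6 [order #6] limit_sell(price=95, qty=10): fills=none; bids=[-] asks=[#2:2@95 #6:10@95 #1:7@101 #5:1@101]
After op 7 [order #7] limit_sell(price=98, qty=5): fills=none; bids=[-] asks=[#2:2@95 #6:10@95 #7:5@98 #1:7@101 #5:1@101]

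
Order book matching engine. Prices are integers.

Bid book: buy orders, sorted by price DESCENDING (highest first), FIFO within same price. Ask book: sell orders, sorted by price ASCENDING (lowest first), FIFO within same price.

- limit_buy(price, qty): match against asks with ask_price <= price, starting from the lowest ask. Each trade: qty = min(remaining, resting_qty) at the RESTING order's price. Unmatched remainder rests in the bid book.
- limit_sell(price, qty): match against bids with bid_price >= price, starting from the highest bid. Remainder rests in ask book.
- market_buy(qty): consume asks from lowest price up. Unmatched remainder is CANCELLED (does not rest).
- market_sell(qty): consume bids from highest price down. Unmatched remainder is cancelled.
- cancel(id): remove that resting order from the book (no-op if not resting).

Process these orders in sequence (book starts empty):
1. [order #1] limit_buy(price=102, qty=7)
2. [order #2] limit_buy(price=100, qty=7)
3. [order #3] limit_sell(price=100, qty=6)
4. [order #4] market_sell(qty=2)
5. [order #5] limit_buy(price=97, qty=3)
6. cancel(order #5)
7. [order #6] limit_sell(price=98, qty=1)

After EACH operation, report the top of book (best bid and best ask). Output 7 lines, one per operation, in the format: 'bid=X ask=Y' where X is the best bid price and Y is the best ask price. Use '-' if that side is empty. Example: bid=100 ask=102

After op 1 [order #1] limit_buy(price=102, qty=7): fills=none; bids=[#1:7@102] asks=[-]
After op 2 [order #2] limit_buy(price=100, qty=7): fills=none; bids=[#1:7@102 #2:7@100] asks=[-]
After op 3 [order #3] limit_sell(price=100, qty=6): fills=#1x#3:6@102; bids=[#1:1@102 #2:7@100] asks=[-]
After op 4 [order #4] market_sell(qty=2): fills=#1x#4:1@102 #2x#4:1@100; bids=[#2:6@100] asks=[-]
After op 5 [order #5] limit_buy(price=97, qty=3): fills=none; bids=[#2:6@100 #5:3@97] asks=[-]
After op 6 cancel(order #5): fills=none; bids=[#2:6@100] asks=[-]
After op 7 [order #6] limit_sell(price=98, qty=1): fills=#2x#6:1@100; bids=[#2:5@100] asks=[-]

Answer: bid=102 ask=-
bid=102 ask=-
bid=102 ask=-
bid=100 ask=-
bid=100 ask=-
bid=100 ask=-
bid=100 ask=-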